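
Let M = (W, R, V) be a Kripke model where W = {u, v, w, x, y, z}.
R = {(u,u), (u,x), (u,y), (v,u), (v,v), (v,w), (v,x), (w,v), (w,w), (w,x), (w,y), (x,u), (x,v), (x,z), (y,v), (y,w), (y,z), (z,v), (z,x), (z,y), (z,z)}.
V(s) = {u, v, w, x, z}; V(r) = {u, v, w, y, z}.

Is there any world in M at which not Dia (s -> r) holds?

No

Let φ = not Dia (s -> r). Evaluate φ at each world:
  u (successors {u, x, y}): φ is false.
  v (successors {u, v, w, x}): φ is false.
  w (successors {v, w, x, y}): φ is false.
  x (successors {u, v, z}): φ is false.
  y (successors {v, w, z}): φ is false.
  z (successors {v, x, y, z}): φ is false.
For instance, at y:
  At y: Dia (s -> r) is true, so not Dia (s -> r) is false.
    At y: Dia (s -> r) requires s -> r at some successor in {v, w, z}.
      s -> r holds at v, so Dia (s -> r) is true at y.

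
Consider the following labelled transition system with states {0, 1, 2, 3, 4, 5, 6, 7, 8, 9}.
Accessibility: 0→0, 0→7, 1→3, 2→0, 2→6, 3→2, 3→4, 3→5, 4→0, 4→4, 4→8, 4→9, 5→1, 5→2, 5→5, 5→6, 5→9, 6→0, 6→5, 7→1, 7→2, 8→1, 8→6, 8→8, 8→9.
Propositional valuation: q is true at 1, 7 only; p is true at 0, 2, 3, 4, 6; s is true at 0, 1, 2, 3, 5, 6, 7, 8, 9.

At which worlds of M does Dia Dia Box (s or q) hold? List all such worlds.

0, 1, 2, 3, 4, 5, 6, 7, 8

Recall that Box ψ holds at a world iff ψ holds at every accessible world, and Dia ψ holds iff ψ holds at some accessible world.
Let φ = Dia Dia Box (s or q). Evaluate φ at each world:
  0 (successors {0, 7}): φ is true.
  1 (successors {3}): φ is true.
  2 (successors {0, 6}): φ is true.
  3 (successors {2, 4, 5}): φ is true.
  4 (successors {0, 4, 8, 9}): φ is true.
  5 (successors {1, 2, 5, 6, 9}): φ is true.
  6 (successors {0, 5}): φ is true.
  7 (successors {1, 2}): φ is true.
  8 (successors {1, 6, 8, 9}): φ is true.
  9 (successors ∅): φ is false.
For instance, at 4:
  At 4: Dia Dia Box (s or q) requires Dia Box (s or q) at some successor in {0, 4, 8, 9}.
    Dia Box (s or q) holds at 0, so Dia Dia Box (s or q) is true at 4.
      At 0: Dia Box (s or q) requires Box (s or q) at some successor in {0, 7}.
        Box (s or q) holds at 0, so Dia Box (s or q) is true at 0.
Satisfying worlds: {0, 1, 2, 3, 4, 5, 6, 7, 8}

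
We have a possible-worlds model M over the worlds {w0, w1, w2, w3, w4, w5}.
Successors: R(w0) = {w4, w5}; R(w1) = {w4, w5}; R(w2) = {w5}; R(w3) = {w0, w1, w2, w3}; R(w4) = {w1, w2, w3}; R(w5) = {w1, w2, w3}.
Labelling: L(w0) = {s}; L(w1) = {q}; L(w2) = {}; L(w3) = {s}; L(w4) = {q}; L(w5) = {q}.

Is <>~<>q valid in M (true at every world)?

Let φ = <>~<>q. Evaluate φ at each world:
  w0 (successors {w4, w5}): φ is false.
  w1 (successors {w4, w5}): φ is false.
  w2 (successors {w5}): φ is false.
  w3 (successors {w0, w1, w2, w3}): φ is false.
  w4 (successors {w1, w2, w3}): φ is false.
  w5 (successors {w1, w2, w3}): φ is false.
Detail at w0 (counterexample):
  At w0: <>~<>q requires ~<>q at some successor in {w4, w5}.
    At w4: ~<>q is false.
    At w5: ~<>q is false.
  So <>~<>q is false at w0.

No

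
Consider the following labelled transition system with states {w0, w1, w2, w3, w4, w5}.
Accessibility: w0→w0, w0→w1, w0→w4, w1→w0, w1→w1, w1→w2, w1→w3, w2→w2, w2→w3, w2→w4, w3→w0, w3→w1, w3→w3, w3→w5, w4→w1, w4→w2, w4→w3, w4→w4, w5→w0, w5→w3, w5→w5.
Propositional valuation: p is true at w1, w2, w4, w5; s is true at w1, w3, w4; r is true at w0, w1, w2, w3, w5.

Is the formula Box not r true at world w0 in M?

At w0: Box not r requires not r at every successor {w0, w1, w4}.
  not r fails at w0, so Box not r is false at w0.

No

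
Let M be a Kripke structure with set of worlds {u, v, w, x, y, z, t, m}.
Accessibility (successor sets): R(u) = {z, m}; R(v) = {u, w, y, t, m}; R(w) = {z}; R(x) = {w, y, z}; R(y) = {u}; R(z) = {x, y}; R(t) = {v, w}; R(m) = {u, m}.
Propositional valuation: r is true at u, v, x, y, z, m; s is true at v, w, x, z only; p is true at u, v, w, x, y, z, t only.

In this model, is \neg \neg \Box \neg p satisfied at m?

No

Recall that \Box ψ holds at a world iff ψ holds at every accessible world, and \Diamond ψ holds iff ψ holds at some accessible world.
At m: \neg \Box \neg p is true, so \neg \neg \Box \neg p is false.
  At m: \Box \neg p is false, so \neg \Box \neg p is true.
    At m: \Box \neg p requires \neg p at every successor {u, m}.
      \neg p fails at u, so \Box \neg p is false at m.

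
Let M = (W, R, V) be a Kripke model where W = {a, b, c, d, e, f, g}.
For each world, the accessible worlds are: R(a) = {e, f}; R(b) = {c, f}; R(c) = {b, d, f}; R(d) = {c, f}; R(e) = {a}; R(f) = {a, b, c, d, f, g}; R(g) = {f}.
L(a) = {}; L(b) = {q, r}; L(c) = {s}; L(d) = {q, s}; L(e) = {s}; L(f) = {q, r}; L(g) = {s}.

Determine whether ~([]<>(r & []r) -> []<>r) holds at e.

No

At e: []<>(r & []r) -> []<>r is true, so ~([]<>(r & []r) -> []<>r) is false.
  At e: []<>(r & []r) is false, []<>r is true, so []<>(r & []r) -> []<>r is true.
    At e: []<>(r & []r) requires <>(r & []r) at every successor {a}.
      <>(r & []r) fails at a, so []<>(r & []r) is false at e.
    At e: []<>r requires <>r at every successor {a}.
      At a: <>r is true.
    So []<>r is true at e.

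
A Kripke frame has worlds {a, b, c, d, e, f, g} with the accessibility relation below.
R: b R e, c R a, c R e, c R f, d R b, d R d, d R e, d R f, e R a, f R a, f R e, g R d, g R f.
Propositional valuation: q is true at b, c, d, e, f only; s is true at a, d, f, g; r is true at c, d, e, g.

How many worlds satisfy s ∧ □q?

3

Let φ = s ∧ □q. Evaluate φ at each world:
  a (successors ∅): φ is true.
  b (successors {e}): φ is false.
  c (successors {a, e, f}): φ is false.
  d (successors {b, d, e, f}): φ is true.
  e (successors {a}): φ is false.
  f (successors {a, e}): φ is false.
  g (successors {d, f}): φ is true.
For instance, at d:
  At d: s is true, □q is true, so s ∧ □q is true.
    At d: □q requires q at every successor {b, d, e, f}.
      At b: q is true.
      At d: q is true.
      At e: q is true.
      At f: q is true.
    So □q is true at d.
Satisfying worlds: {a, d, g}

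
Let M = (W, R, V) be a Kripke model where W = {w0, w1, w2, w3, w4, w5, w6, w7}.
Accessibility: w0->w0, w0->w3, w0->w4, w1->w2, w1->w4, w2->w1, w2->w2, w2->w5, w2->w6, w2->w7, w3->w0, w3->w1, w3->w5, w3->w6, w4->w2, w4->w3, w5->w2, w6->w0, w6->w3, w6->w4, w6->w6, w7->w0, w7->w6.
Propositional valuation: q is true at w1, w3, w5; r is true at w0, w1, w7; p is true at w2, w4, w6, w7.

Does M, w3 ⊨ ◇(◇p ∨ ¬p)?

At w3: ◇(◇p ∨ ¬p) requires ◇p ∨ ¬p at some successor in {w0, w1, w5, w6}.
  ◇p ∨ ¬p holds at w0, so ◇(◇p ∨ ¬p) is true at w3.
    At w0: ◇p is true, ¬p is true, so ◇p ∨ ¬p is true.
      At w0: ◇p requires p at some successor in {w0, w3, w4}.
        p holds at w4, so ◇p is true at w0.

Yes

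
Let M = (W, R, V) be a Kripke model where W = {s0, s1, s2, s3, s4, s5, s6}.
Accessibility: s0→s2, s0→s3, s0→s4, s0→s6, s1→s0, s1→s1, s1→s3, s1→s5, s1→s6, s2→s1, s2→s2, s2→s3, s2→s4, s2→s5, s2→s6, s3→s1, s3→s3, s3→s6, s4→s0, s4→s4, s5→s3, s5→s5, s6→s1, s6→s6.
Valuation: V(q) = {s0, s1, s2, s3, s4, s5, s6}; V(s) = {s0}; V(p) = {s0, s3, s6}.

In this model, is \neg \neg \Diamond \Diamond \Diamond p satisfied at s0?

Recall that \Diamond ψ holds at a world iff ψ holds at some accessible world.
At s0: \neg \Diamond \Diamond \Diamond p is false, so \neg \neg \Diamond \Diamond \Diamond p is true.
  At s0: \Diamond \Diamond \Diamond p is true, so \neg \Diamond \Diamond \Diamond p is false.
    At s0: \Diamond \Diamond \Diamond p requires \Diamond \Diamond p at some successor in {s2, s3, s4, s6}.
      \Diamond \Diamond p holds at s2, so \Diamond \Diamond \Diamond p is true at s0.

Yes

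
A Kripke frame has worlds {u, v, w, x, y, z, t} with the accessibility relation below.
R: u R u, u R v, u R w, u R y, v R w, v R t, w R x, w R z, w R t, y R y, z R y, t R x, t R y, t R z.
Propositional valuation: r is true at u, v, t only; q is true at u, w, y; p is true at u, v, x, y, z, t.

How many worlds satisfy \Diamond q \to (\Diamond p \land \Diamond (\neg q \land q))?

2

Let φ = \Diamond q \to (\Diamond p \land \Diamond (\neg q \land q)). Evaluate φ at each world:
  u (successors {u, v, w, y}): φ is false.
  v (successors {w, t}): φ is false.
  w (successors {x, z, t}): φ is true.
  x (successors ∅): φ is true.
  y (successors {y}): φ is false.
  z (successors {y}): φ is false.
  t (successors {x, y, z}): φ is false.
For instance, at y:
  At y: \Diamond q is true, \Diamond p \land \Diamond (\neg q \land q) is false, so \Diamond q \to (\Diamond p \land \Diamond (\neg q \land q)) is false.
    At y: \Diamond q requires q at some successor in {y}.
      q holds at y, so \Diamond q is true at y.
    At y: \Diamond p is true, \Diamond (\neg q \land q) is false, so \Diamond p \land \Diamond (\neg q \land q) is false.
      At y: \Diamond p requires p at some successor in {y}.
        p holds at y, so \Diamond p is true at y.
      At y: \Diamond (\neg q \land q) requires \neg q \land q at some successor in {y}.
        At y: \neg q \land q is false.
      So \Diamond (\neg q \land q) is false at y.
Satisfying worlds: {w, x}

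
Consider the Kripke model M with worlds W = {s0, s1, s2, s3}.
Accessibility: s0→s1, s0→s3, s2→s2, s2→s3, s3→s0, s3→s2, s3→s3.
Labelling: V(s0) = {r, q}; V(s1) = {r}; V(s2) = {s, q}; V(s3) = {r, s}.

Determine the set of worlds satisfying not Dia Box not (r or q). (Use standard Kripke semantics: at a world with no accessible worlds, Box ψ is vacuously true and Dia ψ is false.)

s1, s2, s3

Recall that Box ψ holds at a world iff ψ holds at every accessible world, and Dia ψ holds iff ψ holds at some accessible world.
Let φ = not Dia Box not (r or q). Evaluate φ at each world:
  s0 (successors {s1, s3}): φ is false.
  s1 (successors ∅): φ is true.
  s2 (successors {s2, s3}): φ is true.
  s3 (successors {s0, s2, s3}): φ is true.
For instance, at s0:
  At s0: Dia Box not (r or q) is true, so not Dia Box not (r or q) is false.
    At s0: Dia Box not (r or q) requires Box not (r or q) at some successor in {s1, s3}.
      Box not (r or q) holds at s1, so Dia Box not (r or q) is true at s0.
Satisfying worlds: {s1, s2, s3}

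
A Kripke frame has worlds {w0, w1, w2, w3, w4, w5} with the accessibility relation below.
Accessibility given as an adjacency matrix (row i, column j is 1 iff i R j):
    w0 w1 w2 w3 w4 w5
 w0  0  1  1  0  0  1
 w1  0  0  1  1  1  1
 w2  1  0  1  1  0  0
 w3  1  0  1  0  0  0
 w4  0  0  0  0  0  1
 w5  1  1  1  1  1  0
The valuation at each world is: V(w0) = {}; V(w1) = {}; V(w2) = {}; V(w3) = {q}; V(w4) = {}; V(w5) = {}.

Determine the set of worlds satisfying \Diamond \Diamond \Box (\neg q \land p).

none

Let φ = \Diamond \Diamond \Box (\neg q \land p). Evaluate φ at each world:
  w0 (successors {w1, w2, w5}): φ is false.
  w1 (successors {w2, w3, w4, w5}): φ is false.
  w2 (successors {w0, w2, w3}): φ is false.
  w3 (successors {w0, w2}): φ is false.
  w4 (successors {w5}): φ is false.
  w5 (successors {w0, w1, w2, w3, w4}): φ is false.
For instance, at w1:
  At w1: \Diamond \Diamond \Box (\neg q \land p) requires \Diamond \Box (\neg q \land p) at some successor in {w2, w3, w4, w5}.
    At w2: \Diamond \Box (\neg q \land p) is false.
    At w3: \Diamond \Box (\neg q \land p) is false.
    At w4: \Diamond \Box (\neg q \land p) is false.
    At w5: \Diamond \Box (\neg q \land p) is false.
  So \Diamond \Diamond \Box (\neg q \land p) is false at w1.
Satisfying worlds: none.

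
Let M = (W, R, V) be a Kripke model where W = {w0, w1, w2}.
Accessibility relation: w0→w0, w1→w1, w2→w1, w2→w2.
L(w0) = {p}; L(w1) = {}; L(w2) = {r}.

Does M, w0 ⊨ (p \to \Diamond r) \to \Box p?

Recall that \Box ψ holds at a world iff ψ holds at every accessible world, and \Diamond ψ holds iff ψ holds at some accessible world.
At w0: p \to \Diamond r is false, \Box p is true, so (p \to \Diamond r) \to \Box p is true.
  At w0: p is true, \Diamond r is false, so p \to \Diamond r is false.
    At w0: \Diamond r requires r at some successor in {w0}.
      At w0: r is false.
    So \Diamond r is false at w0.
  At w0: \Box p requires p at every successor {w0}.
    At w0: p is true.
  So \Box p is true at w0.

Yes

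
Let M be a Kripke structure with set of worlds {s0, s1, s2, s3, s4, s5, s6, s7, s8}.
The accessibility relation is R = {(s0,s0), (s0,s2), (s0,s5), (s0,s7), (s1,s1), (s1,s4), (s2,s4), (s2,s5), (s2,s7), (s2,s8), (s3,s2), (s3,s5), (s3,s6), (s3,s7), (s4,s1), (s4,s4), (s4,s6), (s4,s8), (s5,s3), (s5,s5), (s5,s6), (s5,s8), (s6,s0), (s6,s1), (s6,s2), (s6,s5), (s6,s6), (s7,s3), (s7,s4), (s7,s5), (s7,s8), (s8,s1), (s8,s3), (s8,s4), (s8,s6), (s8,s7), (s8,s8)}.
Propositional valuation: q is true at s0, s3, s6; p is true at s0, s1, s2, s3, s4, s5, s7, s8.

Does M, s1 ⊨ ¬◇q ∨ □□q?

Yes

At s1: ¬◇q is true, □□q is false, so ¬◇q ∨ □□q is true.
  At s1: ◇q is false, so ¬◇q is true.
    At s1: ◇q requires q at some successor in {s1, s4}.
      At s1: q is false.
      At s4: q is false.
    So ◇q is false at s1.
  At s1: □□q requires □q at every successor {s1, s4}.
    □q fails at s1, so □□q is false at s1.
      At s1: □q requires q at every successor {s1, s4}.
        q fails at s1, so □q is false at s1.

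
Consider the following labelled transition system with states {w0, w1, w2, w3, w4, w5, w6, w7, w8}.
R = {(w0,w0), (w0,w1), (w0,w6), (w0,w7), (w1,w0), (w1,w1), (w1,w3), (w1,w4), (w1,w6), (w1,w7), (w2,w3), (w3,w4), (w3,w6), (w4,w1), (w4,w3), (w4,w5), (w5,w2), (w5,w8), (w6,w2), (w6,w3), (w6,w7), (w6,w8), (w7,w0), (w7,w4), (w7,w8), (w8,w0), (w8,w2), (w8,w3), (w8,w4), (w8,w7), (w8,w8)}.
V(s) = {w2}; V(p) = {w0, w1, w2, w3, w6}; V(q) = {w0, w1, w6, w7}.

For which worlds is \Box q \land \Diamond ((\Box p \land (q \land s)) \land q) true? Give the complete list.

Let φ = \Box q \land \Diamond ((\Box p \land (q \land s)) \land q). Evaluate φ at each world:
  w0 (successors {w0, w1, w6, w7}): φ is false.
  w1 (successors {w0, w1, w3, w4, w6, w7}): φ is false.
  w2 (successors {w3}): φ is false.
  w3 (successors {w4, w6}): φ is false.
  w4 (successors {w1, w3, w5}): φ is false.
  w5 (successors {w2, w8}): φ is false.
  w6 (successors {w2, w3, w7, w8}): φ is false.
  w7 (successors {w0, w4, w8}): φ is false.
  w8 (successors {w0, w2, w3, w4, w7, w8}): φ is false.
For instance, at w1:
  At w1: \Box q is false, \Diamond ((\Box p \land (q \land s)) \land q) is false, so \Box q \land \Diamond ((\Box p \land (q \land s)) \land q) is false.
    At w1: \Box q requires q at every successor {w0, w1, w3, w4, w6, w7}.
      q fails at w3, so \Box q is false at w1.
    At w1: \Diamond ((\Box p \land (q \land s)) \land q) requires (\Box p \land (q \land s)) \land q at some successor in {w0, w1, w3, w4, w6, w7}.
      At w0: (\Box p \land (q \land s)) \land q is false.
      At w1: (\Box p \land (q \land s)) \land q is false.
      At w3: (\Box p \land (q \land s)) \land q is false.
      At w4: (\Box p \land (q \land s)) \land q is false.
      At w6: (\Box p \land (q \land s)) \land q is false.
      At w7: (\Box p \land (q \land s)) \land q is false.
    So \Diamond ((\Box p \land (q \land s)) \land q) is false at w1.
Satisfying worlds: none.

none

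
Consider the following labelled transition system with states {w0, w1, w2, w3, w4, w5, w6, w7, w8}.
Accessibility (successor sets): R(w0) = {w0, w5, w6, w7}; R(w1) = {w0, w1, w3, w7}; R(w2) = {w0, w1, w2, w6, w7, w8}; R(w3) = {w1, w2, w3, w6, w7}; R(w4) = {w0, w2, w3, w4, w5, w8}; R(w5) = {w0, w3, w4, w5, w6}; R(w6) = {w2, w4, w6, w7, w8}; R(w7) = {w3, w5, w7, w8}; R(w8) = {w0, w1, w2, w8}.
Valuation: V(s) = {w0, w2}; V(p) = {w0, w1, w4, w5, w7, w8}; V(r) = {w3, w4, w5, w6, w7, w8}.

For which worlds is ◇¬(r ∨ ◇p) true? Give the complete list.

Recall that ◇ψ holds at a world iff ψ holds at some accessible world.
Let φ = ◇¬(r ∨ ◇p). Evaluate φ at each world:
  w0 (successors {w0, w5, w6, w7}): φ is false.
  w1 (successors {w0, w1, w3, w7}): φ is false.
  w2 (successors {w0, w1, w2, w6, w7, w8}): φ is false.
  w3 (successors {w1, w2, w3, w6, w7}): φ is false.
  w4 (successors {w0, w2, w3, w4, w5, w8}): φ is false.
  w5 (successors {w0, w3, w4, w5, w6}): φ is false.
  w6 (successors {w2, w4, w6, w7, w8}): φ is false.
  w7 (successors {w3, w5, w7, w8}): φ is false.
  w8 (successors {w0, w1, w2, w8}): φ is false.
For instance, at w1:
  At w1: ◇¬(r ∨ ◇p) requires ¬(r ∨ ◇p) at some successor in {w0, w1, w3, w7}.
    At w0: ¬(r ∨ ◇p) is false.
    At w1: ¬(r ∨ ◇p) is false.
    At w3: ¬(r ∨ ◇p) is false.
    At w7: ¬(r ∨ ◇p) is false.
  So ◇¬(r ∨ ◇p) is false at w1.
Satisfying worlds: none.

none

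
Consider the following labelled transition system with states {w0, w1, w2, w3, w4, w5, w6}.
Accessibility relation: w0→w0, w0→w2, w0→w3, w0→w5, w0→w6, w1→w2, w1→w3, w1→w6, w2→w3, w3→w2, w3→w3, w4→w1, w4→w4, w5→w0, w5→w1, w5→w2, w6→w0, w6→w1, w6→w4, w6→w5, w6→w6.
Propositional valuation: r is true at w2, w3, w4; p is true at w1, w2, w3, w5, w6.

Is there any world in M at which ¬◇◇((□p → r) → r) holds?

No

Let φ = ¬◇◇((□p → r) → r). Evaluate φ at each world:
  w0 (successors {w0, w2, w3, w5, w6}): φ is false.
  w1 (successors {w2, w3, w6}): φ is false.
  w2 (successors {w3}): φ is false.
  w3 (successors {w2, w3}): φ is false.
  w4 (successors {w1, w4}): φ is false.
  w5 (successors {w0, w1, w2}): φ is false.
  w6 (successors {w0, w1, w4, w5, w6}): φ is false.
For instance, at w0:
  At w0: ◇◇((□p → r) → r) is true, so ¬◇◇((□p → r) → r) is false.
    At w0: ◇◇((□p → r) → r) requires ◇((□p → r) → r) at some successor in {w0, w2, w3, w5, w6}.
      ◇((□p → r) → r) holds at w0, so ◇◇((□p → r) → r) is true at w0.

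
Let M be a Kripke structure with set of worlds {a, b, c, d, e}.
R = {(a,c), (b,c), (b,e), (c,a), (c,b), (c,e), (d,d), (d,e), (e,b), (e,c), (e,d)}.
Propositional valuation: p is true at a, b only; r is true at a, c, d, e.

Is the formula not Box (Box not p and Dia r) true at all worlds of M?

Let φ = not Box (Box not p and Dia r). Evaluate φ at each world:
  a (successors {c}): φ is true.
  b (successors {c, e}): φ is true.
  c (successors {a, b, e}): φ is true.
  d (successors {d, e}): φ is true.
  e (successors {b, c, d}): φ is true.
For instance, at a:
  At a: Box (Box not p and Dia r) is false, so not Box (Box not p and Dia r) is true.
    At a: Box (Box not p and Dia r) requires Box not p and Dia r at every successor {c}.
      Box not p and Dia r fails at c, so Box (Box not p and Dia r) is false at a.

Yes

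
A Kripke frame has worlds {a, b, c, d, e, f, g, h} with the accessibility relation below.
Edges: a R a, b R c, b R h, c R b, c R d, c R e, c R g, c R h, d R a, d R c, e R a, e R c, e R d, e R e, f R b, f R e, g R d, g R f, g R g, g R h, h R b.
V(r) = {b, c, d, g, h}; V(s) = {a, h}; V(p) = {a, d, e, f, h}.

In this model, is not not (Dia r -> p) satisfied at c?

Recall that Dia ψ holds at a world iff ψ holds at some accessible world.
At c: not (Dia r -> p) is true, so not not (Dia r -> p) is false.
  At c: Dia r -> p is false, so not (Dia r -> p) is true.
    At c: Dia r is true, p is false, so Dia r -> p is false.
      At c: Dia r requires r at some successor in {b, d, e, g, h}.
        r holds at b, so Dia r is true at c.

No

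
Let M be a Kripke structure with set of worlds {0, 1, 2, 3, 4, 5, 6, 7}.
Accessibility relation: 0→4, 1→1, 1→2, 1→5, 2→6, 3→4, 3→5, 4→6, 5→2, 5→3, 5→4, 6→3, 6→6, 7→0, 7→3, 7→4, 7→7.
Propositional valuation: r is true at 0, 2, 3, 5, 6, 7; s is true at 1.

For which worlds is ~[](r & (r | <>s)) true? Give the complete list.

Recall that []ψ holds at a world iff ψ holds at every accessible world, and <>ψ holds iff ψ holds at some accessible world.
Let φ = ~[](r & (r | <>s)). Evaluate φ at each world:
  0 (successors {4}): φ is true.
  1 (successors {1, 2, 5}): φ is true.
  2 (successors {6}): φ is false.
  3 (successors {4, 5}): φ is true.
  4 (successors {6}): φ is false.
  5 (successors {2, 3, 4}): φ is true.
  6 (successors {3, 6}): φ is false.
  7 (successors {0, 3, 4, 7}): φ is true.
For instance, at 7:
  At 7: [](r & (r | <>s)) is false, so ~[](r & (r | <>s)) is true.
    At 7: [](r & (r | <>s)) requires r & (r | <>s) at every successor {0, 3, 4, 7}.
      r & (r | <>s) fails at 4, so [](r & (r | <>s)) is false at 7.
Satisfying worlds: {0, 1, 3, 5, 7}

0, 1, 3, 5, 7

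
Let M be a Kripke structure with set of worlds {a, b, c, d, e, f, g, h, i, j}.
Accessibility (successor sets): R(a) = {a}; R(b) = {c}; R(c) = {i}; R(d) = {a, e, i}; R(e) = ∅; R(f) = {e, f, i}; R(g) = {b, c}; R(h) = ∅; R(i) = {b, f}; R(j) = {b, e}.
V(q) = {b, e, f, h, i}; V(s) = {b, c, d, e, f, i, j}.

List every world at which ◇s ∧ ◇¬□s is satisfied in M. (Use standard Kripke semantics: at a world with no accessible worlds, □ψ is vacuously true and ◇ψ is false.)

d

Recall that □ψ holds at a world iff ψ holds at every accessible world, and ◇ψ holds iff ψ holds at some accessible world.
Let φ = ◇s ∧ ◇¬□s. Evaluate φ at each world:
  a (successors {a}): φ is false.
  b (successors {c}): φ is false.
  c (successors {i}): φ is false.
  d (successors {a, e, i}): φ is true.
  e (successors ∅): φ is false.
  f (successors {e, f, i}): φ is false.
  g (successors {b, c}): φ is false.
  h (successors ∅): φ is false.
  i (successors {b, f}): φ is false.
  j (successors {b, e}): φ is false.
For instance, at b:
  At b: ◇s is true, ◇¬□s is false, so ◇s ∧ ◇¬□s is false.
    At b: ◇s requires s at some successor in {c}.
      s holds at c, so ◇s is true at b.
    At b: ◇¬□s requires ¬□s at some successor in {c}.
      At c: ¬□s is false.
    So ◇¬□s is false at b.
Satisfying worlds: {d}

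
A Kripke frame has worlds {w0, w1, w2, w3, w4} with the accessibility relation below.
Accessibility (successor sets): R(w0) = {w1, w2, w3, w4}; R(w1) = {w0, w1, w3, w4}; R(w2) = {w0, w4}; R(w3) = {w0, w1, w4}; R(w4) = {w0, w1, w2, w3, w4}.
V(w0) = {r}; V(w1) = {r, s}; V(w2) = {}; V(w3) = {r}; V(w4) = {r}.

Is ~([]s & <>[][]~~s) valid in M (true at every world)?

Yes

Recall that []ψ holds at a world iff ψ holds at every accessible world, and <>ψ holds iff ψ holds at some accessible world.
Let φ = ~([]s & <>[][]~~s). Evaluate φ at each world:
  w0 (successors {w1, w2, w3, w4}): φ is true.
  w1 (successors {w0, w1, w3, w4}): φ is true.
  w2 (successors {w0, w4}): φ is true.
  w3 (successors {w0, w1, w4}): φ is true.
  w4 (successors {w0, w1, w2, w3, w4}): φ is true.
For instance, at w4:
  At w4: []s & <>[][]~~s is false, so ~([]s & <>[][]~~s) is true.
    At w4: []s is false, <>[][]~~s is false, so []s & <>[][]~~s is false.
      At w4: []s requires s at every successor {w0, w1, w2, w3, w4}.
        s fails at w0, so []s is false at w4.
      At w4: <>[][]~~s requires [][]~~s at some successor in {w0, w1, w2, w3, w4}.
        At w0: [][]~~s is false.
        At w1: [][]~~s is false.
        At w2: [][]~~s is false.
        At w3: [][]~~s is false.
        At w4: [][]~~s is false.
      So <>[][]~~s is false at w4.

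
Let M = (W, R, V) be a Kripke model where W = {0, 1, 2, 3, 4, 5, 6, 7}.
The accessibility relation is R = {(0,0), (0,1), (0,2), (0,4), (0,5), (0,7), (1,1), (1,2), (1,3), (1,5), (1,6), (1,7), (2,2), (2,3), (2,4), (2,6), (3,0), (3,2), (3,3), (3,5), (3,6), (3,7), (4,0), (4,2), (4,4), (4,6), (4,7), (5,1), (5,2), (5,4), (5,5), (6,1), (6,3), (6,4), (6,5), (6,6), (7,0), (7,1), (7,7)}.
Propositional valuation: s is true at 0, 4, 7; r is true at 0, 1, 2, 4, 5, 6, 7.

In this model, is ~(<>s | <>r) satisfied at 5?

At 5: <>s | <>r is true, so ~(<>s | <>r) is false.
  At 5: <>s is true, <>r is true, so <>s | <>r is true.
    At 5: <>s requires s at some successor in {1, 2, 4, 5}.
      s holds at 4, so <>s is true at 5.
    At 5: <>r requires r at some successor in {1, 2, 4, 5}.
      r holds at 1, so <>r is true at 5.

No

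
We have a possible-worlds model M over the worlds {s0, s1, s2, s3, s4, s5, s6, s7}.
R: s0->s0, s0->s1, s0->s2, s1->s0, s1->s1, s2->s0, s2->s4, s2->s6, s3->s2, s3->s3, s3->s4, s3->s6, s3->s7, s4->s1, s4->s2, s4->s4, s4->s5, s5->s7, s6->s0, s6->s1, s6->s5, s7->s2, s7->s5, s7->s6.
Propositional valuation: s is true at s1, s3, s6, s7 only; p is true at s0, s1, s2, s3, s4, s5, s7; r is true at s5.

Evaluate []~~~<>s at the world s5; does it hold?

No

Recall that []ψ holds at a world iff ψ holds at every accessible world, and <>ψ holds iff ψ holds at some accessible world.
At s5: []~~~<>s requires ~~~<>s at every successor {s7}.
  ~~~<>s fails at s7, so []~~~<>s is false at s5.
    At s7: ~~<>s is true, so ~~~<>s is false.
      At s7: ~<>s is false, so ~~<>s is true.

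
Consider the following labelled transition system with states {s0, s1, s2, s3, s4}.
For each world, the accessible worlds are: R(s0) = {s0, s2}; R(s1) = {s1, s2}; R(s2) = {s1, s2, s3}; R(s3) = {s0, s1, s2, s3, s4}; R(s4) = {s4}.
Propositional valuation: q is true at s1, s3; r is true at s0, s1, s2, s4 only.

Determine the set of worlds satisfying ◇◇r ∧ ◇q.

Let φ = ◇◇r ∧ ◇q. Evaluate φ at each world:
  s0 (successors {s0, s2}): φ is false.
  s1 (successors {s1, s2}): φ is true.
  s2 (successors {s1, s2, s3}): φ is true.
  s3 (successors {s0, s1, s2, s3, s4}): φ is true.
  s4 (successors {s4}): φ is false.
For instance, at s3:
  At s3: ◇◇r is true, ◇q is true, so ◇◇r ∧ ◇q is true.
    At s3: ◇◇r requires ◇r at some successor in {s0, s1, s2, s3, s4}.
      ◇r holds at s0, so ◇◇r is true at s3.
    At s3: ◇q requires q at some successor in {s0, s1, s2, s3, s4}.
      q holds at s1, so ◇q is true at s3.
Satisfying worlds: {s1, s2, s3}

s1, s2, s3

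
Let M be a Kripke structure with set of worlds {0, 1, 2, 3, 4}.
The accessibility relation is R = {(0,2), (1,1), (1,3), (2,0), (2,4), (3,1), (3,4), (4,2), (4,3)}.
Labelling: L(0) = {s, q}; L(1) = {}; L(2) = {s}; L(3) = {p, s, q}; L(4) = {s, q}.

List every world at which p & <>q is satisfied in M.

Let φ = p & <>q. Evaluate φ at each world:
  0 (successors {2}): φ is false.
  1 (successors {1, 3}): φ is false.
  2 (successors {0, 4}): φ is false.
  3 (successors {1, 4}): φ is true.
  4 (successors {2, 3}): φ is false.
For instance, at 2:
  At 2: p is false, <>q is true, so p & <>q is false.
    At 2: <>q requires q at some successor in {0, 4}.
      q holds at 0, so <>q is true at 2.
Satisfying worlds: {3}

3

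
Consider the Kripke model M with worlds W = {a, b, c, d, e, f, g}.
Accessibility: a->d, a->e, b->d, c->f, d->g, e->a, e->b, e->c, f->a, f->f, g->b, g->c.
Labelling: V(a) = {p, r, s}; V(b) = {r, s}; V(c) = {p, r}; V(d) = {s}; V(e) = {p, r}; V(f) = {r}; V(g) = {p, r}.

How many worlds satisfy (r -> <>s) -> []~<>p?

2

Recall that []ψ holds at a world iff ψ holds at every accessible world, and <>ψ holds iff ψ holds at some accessible world.
Let φ = (r -> <>s) -> []~<>p. Evaluate φ at each world:
  a (successors {d, e}): φ is false.
  b (successors {d}): φ is false.
  c (successors {f}): φ is true.
  d (successors {g}): φ is false.
  e (successors {a, b, c}): φ is false.
  f (successors {a, f}): φ is false.
  g (successors {b, c}): φ is true.
For instance, at a:
  At a: r -> <>s is true, []~<>p is false, so (r -> <>s) -> []~<>p is false.
    At a: r is true, <>s is true, so r -> <>s is true.
      At a: <>s requires s at some successor in {d, e}.
        s holds at d, so <>s is true at a.
    At a: []~<>p requires ~<>p at every successor {d, e}.
      ~<>p fails at d, so []~<>p is false at a.
Satisfying worlds: {c, g}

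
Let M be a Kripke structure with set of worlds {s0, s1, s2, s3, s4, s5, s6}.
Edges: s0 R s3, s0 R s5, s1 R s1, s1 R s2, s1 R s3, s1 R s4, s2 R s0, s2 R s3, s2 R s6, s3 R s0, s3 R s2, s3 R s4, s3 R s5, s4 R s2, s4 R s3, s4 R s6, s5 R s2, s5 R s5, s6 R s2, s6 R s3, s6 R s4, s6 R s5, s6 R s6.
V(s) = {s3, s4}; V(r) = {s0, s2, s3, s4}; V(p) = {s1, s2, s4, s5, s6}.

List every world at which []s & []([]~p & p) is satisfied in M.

Let φ = []s & []([]~p & p). Evaluate φ at each world:
  s0 (successors {s3, s5}): φ is false.
  s1 (successors {s1, s2, s3, s4}): φ is false.
  s2 (successors {s0, s3, s6}): φ is false.
  s3 (successors {s0, s2, s4, s5}): φ is false.
  s4 (successors {s2, s3, s6}): φ is false.
  s5 (successors {s2, s5}): φ is false.
  s6 (successors {s2, s3, s4, s5, s6}): φ is false.
For instance, at s0:
  At s0: []s is false, []([]~p & p) is false, so []s & []([]~p & p) is false.
    At s0: []s requires s at every successor {s3, s5}.
      s fails at s5, so []s is false at s0.
    At s0: []([]~p & p) requires []~p & p at every successor {s3, s5}.
      []~p & p fails at s3, so []([]~p & p) is false at s0.
Satisfying worlds: none.

none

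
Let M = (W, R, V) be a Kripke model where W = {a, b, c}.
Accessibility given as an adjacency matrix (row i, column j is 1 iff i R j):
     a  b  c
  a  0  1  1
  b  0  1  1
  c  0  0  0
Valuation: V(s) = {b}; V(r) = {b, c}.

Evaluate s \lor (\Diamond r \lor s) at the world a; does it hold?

Yes

At a: s is false, \Diamond r \lor s is true, so s \lor (\Diamond r \lor s) is true.
  At a: \Diamond r is true, s is false, so \Diamond r \lor s is true.
    At a: \Diamond r requires r at some successor in {b, c}.
      r holds at b, so \Diamond r is true at a.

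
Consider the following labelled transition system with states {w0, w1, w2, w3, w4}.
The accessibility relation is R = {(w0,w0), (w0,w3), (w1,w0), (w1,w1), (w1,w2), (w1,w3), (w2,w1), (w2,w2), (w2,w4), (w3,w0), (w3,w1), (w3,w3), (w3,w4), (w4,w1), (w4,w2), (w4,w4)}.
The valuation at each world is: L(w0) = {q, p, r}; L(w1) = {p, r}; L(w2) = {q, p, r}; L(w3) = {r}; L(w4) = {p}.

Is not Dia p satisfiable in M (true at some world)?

Let φ = not Dia p. Evaluate φ at each world:
  w0 (successors {w0, w3}): φ is false.
  w1 (successors {w0, w1, w2, w3}): φ is false.
  w2 (successors {w1, w2, w4}): φ is false.
  w3 (successors {w0, w1, w3, w4}): φ is false.
  w4 (successors {w1, w2, w4}): φ is false.
For instance, at w2:
  At w2: Dia p is true, so not Dia p is false.
    At w2: Dia p requires p at some successor in {w1, w2, w4}.
      p holds at w1, so Dia p is true at w2.

No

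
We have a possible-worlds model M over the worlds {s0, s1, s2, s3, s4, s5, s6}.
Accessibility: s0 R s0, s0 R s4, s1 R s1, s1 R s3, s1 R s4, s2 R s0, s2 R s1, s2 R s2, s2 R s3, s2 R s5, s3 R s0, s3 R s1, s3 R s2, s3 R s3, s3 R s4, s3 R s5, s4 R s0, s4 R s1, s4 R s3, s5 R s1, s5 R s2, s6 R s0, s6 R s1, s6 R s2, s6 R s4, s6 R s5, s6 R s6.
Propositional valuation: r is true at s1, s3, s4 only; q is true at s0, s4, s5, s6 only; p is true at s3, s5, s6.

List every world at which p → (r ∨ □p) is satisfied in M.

s0, s1, s2, s3, s4

Let φ = p → (r ∨ □p). Evaluate φ at each world:
  s0 (successors {s0, s4}): φ is true.
  s1 (successors {s1, s3, s4}): φ is true.
  s2 (successors {s0, s1, s2, s3, s5}): φ is true.
  s3 (successors {s0, s1, s2, s3, s4, s5}): φ is true.
  s4 (successors {s0, s1, s3}): φ is true.
  s5 (successors {s1, s2}): φ is false.
  s6 (successors {s0, s1, s2, s4, s5, s6}): φ is false.
For instance, at s1:
  At s1: p is false, r ∨ □p is true, so p → (r ∨ □p) is true.
    At s1: r is true, □p is false, so r ∨ □p is true.
      At s1: □p requires p at every successor {s1, s3, s4}.
        p fails at s1, so □p is false at s1.
Satisfying worlds: {s0, s1, s2, s3, s4}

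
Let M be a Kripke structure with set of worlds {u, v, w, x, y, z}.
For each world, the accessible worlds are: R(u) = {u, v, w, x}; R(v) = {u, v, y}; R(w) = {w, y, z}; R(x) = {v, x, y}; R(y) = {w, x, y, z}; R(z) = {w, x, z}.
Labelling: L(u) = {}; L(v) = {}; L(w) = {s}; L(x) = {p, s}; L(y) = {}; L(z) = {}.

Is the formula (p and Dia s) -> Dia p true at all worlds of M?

Yes

Let φ = (p and Dia s) -> Dia p. Evaluate φ at each world:
  u (successors {u, v, w, x}): φ is true.
  v (successors {u, v, y}): φ is true.
  w (successors {w, y, z}): φ is true.
  x (successors {v, x, y}): φ is true.
  y (successors {w, x, y, z}): φ is true.
  z (successors {w, x, z}): φ is true.
For instance, at y:
  At y: p and Dia s is false, Dia p is true, so (p and Dia s) -> Dia p is true.
    At y: p is false, Dia s is true, so p and Dia s is false.
      At y: Dia s requires s at some successor in {w, x, y, z}.
        s holds at w, so Dia s is true at y.
    At y: Dia p requires p at some successor in {w, x, y, z}.
      p holds at x, so Dia p is true at y.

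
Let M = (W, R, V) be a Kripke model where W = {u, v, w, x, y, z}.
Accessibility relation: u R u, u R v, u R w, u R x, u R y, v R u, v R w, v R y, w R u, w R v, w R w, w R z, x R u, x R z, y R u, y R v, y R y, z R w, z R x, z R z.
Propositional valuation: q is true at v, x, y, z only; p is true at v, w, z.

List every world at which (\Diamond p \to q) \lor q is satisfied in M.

Let φ = (\Diamond p \to q) \lor q. Evaluate φ at each world:
  u (successors {u, v, w, x, y}): φ is false.
  v (successors {u, w, y}): φ is true.
  w (successors {u, v, w, z}): φ is false.
  x (successors {u, z}): φ is true.
  y (successors {u, v, y}): φ is true.
  z (successors {w, x, z}): φ is true.
For instance, at x:
  At x: \Diamond p \to q is true, q is true, so (\Diamond p \to q) \lor q is true.
    At x: \Diamond p is true, q is true, so \Diamond p \to q is true.
      At x: \Diamond p requires p at some successor in {u, z}.
        p holds at z, so \Diamond p is true at x.
Satisfying worlds: {v, x, y, z}

v, x, y, z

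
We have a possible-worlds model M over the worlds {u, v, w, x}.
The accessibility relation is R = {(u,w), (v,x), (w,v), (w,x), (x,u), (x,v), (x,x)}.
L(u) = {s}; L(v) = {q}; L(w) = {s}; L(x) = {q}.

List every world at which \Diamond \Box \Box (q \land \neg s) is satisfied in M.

x

Recall that \Box ψ holds at a world iff ψ holds at every accessible world, and \Diamond ψ holds iff ψ holds at some accessible world.
Let φ = \Diamond \Box \Box (q \land \neg s). Evaluate φ at each world:
  u (successors {w}): φ is false.
  v (successors {x}): φ is false.
  w (successors {v, x}): φ is false.
  x (successors {u, v, x}): φ is true.
For instance, at v:
  At v: \Diamond \Box \Box (q \land \neg s) requires \Box \Box (q \land \neg s) at some successor in {x}.
    At x: \Box \Box (q \land \neg s) is false.
  So \Diamond \Box \Box (q \land \neg s) is false at v.
Satisfying worlds: {x}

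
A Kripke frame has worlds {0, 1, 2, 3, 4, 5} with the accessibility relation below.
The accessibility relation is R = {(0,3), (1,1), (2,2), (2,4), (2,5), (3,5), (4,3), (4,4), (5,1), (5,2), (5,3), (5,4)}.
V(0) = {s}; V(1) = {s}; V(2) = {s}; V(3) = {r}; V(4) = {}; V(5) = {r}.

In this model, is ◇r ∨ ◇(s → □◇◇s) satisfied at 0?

At 0: ◇r is true, ◇(s → □◇◇s) is true, so ◇r ∨ ◇(s → □◇◇s) is true.
  At 0: ◇r requires r at some successor in {3}.
    r holds at 3, so ◇r is true at 0.
  At 0: ◇(s → □◇◇s) requires s → □◇◇s at some successor in {3}.
    s → □◇◇s holds at 3, so ◇(s → □◇◇s) is true at 0.
      At 3: s is false, □◇◇s is true, so s → □◇◇s is true.

Yes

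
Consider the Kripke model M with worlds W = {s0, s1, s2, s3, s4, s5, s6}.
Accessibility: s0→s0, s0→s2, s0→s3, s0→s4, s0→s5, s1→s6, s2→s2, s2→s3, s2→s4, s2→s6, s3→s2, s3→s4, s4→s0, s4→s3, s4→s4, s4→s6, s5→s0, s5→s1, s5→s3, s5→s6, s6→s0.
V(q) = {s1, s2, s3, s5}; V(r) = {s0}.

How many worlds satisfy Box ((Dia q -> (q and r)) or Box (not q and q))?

1

Let φ = Box ((Dia q -> (q and r)) or Box (not q and q)). Evaluate φ at each world:
  s0 (successors {s0, s2, s3, s4, s5}): φ is false.
  s1 (successors {s6}): φ is true.
  s2 (successors {s2, s3, s4, s6}): φ is false.
  s3 (successors {s2, s4}): φ is false.
  s4 (successors {s0, s3, s4, s6}): φ is false.
  s5 (successors {s0, s1, s3, s6}): φ is false.
  s6 (successors {s0}): φ is false.
For instance, at s2:
  At s2: Box ((Dia q -> (q and r)) or Box (not q and q)) requires (Dia q -> (q and r)) or Box (not q and q) at every successor {s2, s3, s4, s6}.
    (Dia q -> (q and r)) or Box (not q and q) fails at s2, so Box ((Dia q -> (q and r)) or Box (not q and q)) is false at s2.
      At s2: Dia q -> (q and r) is false, Box (not q and q) is false, so (Dia q -> (q and r)) or Box (not q and q) is false.
Satisfying worlds: {s1}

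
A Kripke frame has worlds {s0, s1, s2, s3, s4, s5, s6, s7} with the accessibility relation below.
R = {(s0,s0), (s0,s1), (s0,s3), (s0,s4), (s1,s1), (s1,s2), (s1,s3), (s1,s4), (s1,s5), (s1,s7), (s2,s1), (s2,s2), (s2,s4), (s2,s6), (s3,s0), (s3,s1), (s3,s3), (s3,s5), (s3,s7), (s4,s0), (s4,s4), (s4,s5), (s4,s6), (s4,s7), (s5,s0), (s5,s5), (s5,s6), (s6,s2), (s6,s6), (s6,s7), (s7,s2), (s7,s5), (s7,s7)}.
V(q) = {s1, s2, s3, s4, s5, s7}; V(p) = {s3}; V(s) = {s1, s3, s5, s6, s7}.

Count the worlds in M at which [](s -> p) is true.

Let φ = [](s -> p). Evaluate φ at each world:
  s0 (successors {s0, s1, s3, s4}): φ is false.
  s1 (successors {s1, s2, s3, s4, s5, s7}): φ is false.
  s2 (successors {s1, s2, s4, s6}): φ is false.
  s3 (successors {s0, s1, s3, s5, s7}): φ is false.
  s4 (successors {s0, s4, s5, s6, s7}): φ is false.
  s5 (successors {s0, s5, s6}): φ is false.
  s6 (successors {s2, s6, s7}): φ is false.
  s7 (successors {s2, s5, s7}): φ is false.
For instance, at s7:
  At s7: [](s -> p) requires s -> p at every successor {s2, s5, s7}.
    s -> p fails at s5, so [](s -> p) is false at s7.
Satisfying worlds: none.

0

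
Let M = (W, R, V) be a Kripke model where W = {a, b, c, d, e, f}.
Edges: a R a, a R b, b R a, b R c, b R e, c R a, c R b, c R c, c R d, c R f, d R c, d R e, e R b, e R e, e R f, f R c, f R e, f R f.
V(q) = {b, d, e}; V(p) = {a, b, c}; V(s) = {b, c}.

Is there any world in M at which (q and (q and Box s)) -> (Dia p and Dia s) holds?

Let φ = (q and (q and Box s)) -> (Dia p and Dia s). Evaluate φ at each world:
  a (successors {a, b}): φ is true.
  b (successors {a, c, e}): φ is true.
  c (successors {a, b, c, d, f}): φ is true.
  d (successors {c, e}): φ is true.
  e (successors {b, e, f}): φ is true.
  f (successors {c, e, f}): φ is true.
Detail at a (witness):
  At a: q and (q and Box s) is false, Dia p and Dia s is true, so (q and (q and Box s)) -> (Dia p and Dia s) is true.
    At a: q is false, q and Box s is false, so q and (q and Box s) is false.
      At a: q is false, Box s is false, so q and Box s is false.
    At a: Dia p is true, Dia s is true, so Dia p and Dia s is true.
      At a: Dia p requires p at some successor in {a, b}.
        p holds at a, so Dia p is true at a.
      At a: Dia s requires s at some successor in {a, b}.
        s holds at b, so Dia s is true at a.

Yes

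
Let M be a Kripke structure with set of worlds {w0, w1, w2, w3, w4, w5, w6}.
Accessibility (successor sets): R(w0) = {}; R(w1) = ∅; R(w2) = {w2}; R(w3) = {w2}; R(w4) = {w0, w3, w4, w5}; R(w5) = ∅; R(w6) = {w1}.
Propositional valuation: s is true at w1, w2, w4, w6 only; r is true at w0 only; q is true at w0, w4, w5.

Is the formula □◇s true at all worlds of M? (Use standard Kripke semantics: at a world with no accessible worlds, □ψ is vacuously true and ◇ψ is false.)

No

Let φ = □◇s. Evaluate φ at each world:
  w0 (successors ∅): φ is true.
  w1 (successors ∅): φ is true.
  w2 (successors {w2}): φ is true.
  w3 (successors {w2}): φ is true.
  w4 (successors {w0, w3, w4, w5}): φ is false.
  w5 (successors ∅): φ is true.
  w6 (successors {w1}): φ is false.
Detail at w4 (counterexample):
  At w4: □◇s requires ◇s at every successor {w0, w3, w4, w5}.
    ◇s fails at w0, so □◇s is false at w4.
      At w0: no accessible worlds, so ◇s is false.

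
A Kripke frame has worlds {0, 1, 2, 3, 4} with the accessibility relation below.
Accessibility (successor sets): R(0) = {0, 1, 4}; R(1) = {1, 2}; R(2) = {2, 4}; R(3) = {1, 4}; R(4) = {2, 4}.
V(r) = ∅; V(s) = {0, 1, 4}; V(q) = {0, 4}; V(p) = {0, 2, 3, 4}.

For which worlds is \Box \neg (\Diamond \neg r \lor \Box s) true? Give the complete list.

none

Let φ = \Box \neg (\Diamond \neg r \lor \Box s). Evaluate φ at each world:
  0 (successors {0, 1, 4}): φ is false.
  1 (successors {1, 2}): φ is false.
  2 (successors {2, 4}): φ is false.
  3 (successors {1, 4}): φ is false.
  4 (successors {2, 4}): φ is false.
For instance, at 1:
  At 1: \Box \neg (\Diamond \neg r \lor \Box s) requires \neg (\Diamond \neg r \lor \Box s) at every successor {1, 2}.
    \neg (\Diamond \neg r \lor \Box s) fails at 1, so \Box \neg (\Diamond \neg r \lor \Box s) is false at 1.
      At 1: \Diamond \neg r \lor \Box s is true, so \neg (\Diamond \neg r \lor \Box s) is false.
Satisfying worlds: none.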